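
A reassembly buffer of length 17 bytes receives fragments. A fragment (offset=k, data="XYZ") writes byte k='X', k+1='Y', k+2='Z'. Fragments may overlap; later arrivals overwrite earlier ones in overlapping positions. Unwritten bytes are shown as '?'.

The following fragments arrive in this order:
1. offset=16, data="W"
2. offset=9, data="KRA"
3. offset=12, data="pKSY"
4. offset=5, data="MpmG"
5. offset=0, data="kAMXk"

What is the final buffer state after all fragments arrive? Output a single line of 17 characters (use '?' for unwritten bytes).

Answer: kAMXkMpmGKRApKSYW

Derivation:
Fragment 1: offset=16 data="W" -> buffer=????????????????W
Fragment 2: offset=9 data="KRA" -> buffer=?????????KRA????W
Fragment 3: offset=12 data="pKSY" -> buffer=?????????KRApKSYW
Fragment 4: offset=5 data="MpmG" -> buffer=?????MpmGKRApKSYW
Fragment 5: offset=0 data="kAMXk" -> buffer=kAMXkMpmGKRApKSYW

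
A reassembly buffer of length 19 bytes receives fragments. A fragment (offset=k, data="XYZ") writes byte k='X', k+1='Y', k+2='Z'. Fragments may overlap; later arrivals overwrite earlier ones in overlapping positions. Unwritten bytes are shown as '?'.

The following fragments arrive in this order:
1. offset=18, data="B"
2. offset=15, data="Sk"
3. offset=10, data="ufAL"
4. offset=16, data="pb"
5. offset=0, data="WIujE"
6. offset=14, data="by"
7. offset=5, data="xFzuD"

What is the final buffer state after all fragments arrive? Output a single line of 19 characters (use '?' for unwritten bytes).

Fragment 1: offset=18 data="B" -> buffer=??????????????????B
Fragment 2: offset=15 data="Sk" -> buffer=???????????????Sk?B
Fragment 3: offset=10 data="ufAL" -> buffer=??????????ufAL?Sk?B
Fragment 4: offset=16 data="pb" -> buffer=??????????ufAL?SpbB
Fragment 5: offset=0 data="WIujE" -> buffer=WIujE?????ufAL?SpbB
Fragment 6: offset=14 data="by" -> buffer=WIujE?????ufALbypbB
Fragment 7: offset=5 data="xFzuD" -> buffer=WIujExFzuDufALbypbB

Answer: WIujExFzuDufALbypbB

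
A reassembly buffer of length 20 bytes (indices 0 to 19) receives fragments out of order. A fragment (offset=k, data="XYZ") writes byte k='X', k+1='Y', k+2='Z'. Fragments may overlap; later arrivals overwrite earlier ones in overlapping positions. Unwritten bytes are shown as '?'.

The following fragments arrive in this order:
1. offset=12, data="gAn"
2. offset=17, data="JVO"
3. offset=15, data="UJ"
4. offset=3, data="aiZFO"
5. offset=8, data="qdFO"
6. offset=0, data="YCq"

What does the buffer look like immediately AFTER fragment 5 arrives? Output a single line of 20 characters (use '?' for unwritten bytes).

Answer: ???aiZFOqdFOgAnUJJVO

Derivation:
Fragment 1: offset=12 data="gAn" -> buffer=????????????gAn?????
Fragment 2: offset=17 data="JVO" -> buffer=????????????gAn??JVO
Fragment 3: offset=15 data="UJ" -> buffer=????????????gAnUJJVO
Fragment 4: offset=3 data="aiZFO" -> buffer=???aiZFO????gAnUJJVO
Fragment 5: offset=8 data="qdFO" -> buffer=???aiZFOqdFOgAnUJJVO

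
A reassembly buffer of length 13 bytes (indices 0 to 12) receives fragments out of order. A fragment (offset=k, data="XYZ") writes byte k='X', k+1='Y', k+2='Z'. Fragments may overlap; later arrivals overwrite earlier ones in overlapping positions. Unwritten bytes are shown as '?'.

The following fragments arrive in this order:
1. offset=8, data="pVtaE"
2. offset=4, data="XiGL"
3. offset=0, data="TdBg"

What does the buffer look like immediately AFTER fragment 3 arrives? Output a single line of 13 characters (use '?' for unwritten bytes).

Fragment 1: offset=8 data="pVtaE" -> buffer=????????pVtaE
Fragment 2: offset=4 data="XiGL" -> buffer=????XiGLpVtaE
Fragment 3: offset=0 data="TdBg" -> buffer=TdBgXiGLpVtaE

Answer: TdBgXiGLpVtaE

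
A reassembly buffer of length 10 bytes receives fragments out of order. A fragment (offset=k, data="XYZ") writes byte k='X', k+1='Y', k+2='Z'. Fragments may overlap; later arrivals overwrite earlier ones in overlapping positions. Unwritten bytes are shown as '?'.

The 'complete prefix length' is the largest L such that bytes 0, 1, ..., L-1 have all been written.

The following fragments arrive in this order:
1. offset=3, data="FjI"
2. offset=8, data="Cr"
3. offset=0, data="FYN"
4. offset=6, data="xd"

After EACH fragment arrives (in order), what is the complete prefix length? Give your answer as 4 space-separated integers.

Fragment 1: offset=3 data="FjI" -> buffer=???FjI???? -> prefix_len=0
Fragment 2: offset=8 data="Cr" -> buffer=???FjI??Cr -> prefix_len=0
Fragment 3: offset=0 data="FYN" -> buffer=FYNFjI??Cr -> prefix_len=6
Fragment 4: offset=6 data="xd" -> buffer=FYNFjIxdCr -> prefix_len=10

Answer: 0 0 6 10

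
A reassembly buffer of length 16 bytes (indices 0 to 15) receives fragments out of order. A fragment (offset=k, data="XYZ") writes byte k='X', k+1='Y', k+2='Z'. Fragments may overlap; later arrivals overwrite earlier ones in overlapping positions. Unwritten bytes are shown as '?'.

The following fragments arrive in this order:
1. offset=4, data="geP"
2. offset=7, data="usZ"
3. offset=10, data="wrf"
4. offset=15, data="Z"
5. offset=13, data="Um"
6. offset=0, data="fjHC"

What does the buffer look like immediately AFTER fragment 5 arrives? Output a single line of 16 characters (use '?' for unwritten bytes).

Answer: ????gePusZwrfUmZ

Derivation:
Fragment 1: offset=4 data="geP" -> buffer=????geP?????????
Fragment 2: offset=7 data="usZ" -> buffer=????gePusZ??????
Fragment 3: offset=10 data="wrf" -> buffer=????gePusZwrf???
Fragment 4: offset=15 data="Z" -> buffer=????gePusZwrf??Z
Fragment 5: offset=13 data="Um" -> buffer=????gePusZwrfUmZ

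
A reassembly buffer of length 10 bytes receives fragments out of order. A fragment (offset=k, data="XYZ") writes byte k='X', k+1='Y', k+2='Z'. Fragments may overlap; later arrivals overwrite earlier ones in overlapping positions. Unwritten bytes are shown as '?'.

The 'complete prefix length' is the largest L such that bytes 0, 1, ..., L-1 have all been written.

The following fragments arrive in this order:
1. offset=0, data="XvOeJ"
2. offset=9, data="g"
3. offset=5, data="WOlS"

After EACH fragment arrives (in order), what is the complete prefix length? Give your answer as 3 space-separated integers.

Answer: 5 5 10

Derivation:
Fragment 1: offset=0 data="XvOeJ" -> buffer=XvOeJ????? -> prefix_len=5
Fragment 2: offset=9 data="g" -> buffer=XvOeJ????g -> prefix_len=5
Fragment 3: offset=5 data="WOlS" -> buffer=XvOeJWOlSg -> prefix_len=10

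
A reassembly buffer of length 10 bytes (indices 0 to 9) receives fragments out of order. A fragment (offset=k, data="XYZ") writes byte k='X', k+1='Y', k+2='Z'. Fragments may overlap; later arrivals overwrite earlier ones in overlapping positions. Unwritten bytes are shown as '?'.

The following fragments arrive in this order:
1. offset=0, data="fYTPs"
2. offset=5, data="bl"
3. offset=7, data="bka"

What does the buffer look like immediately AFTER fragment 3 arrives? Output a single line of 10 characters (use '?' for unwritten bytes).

Fragment 1: offset=0 data="fYTPs" -> buffer=fYTPs?????
Fragment 2: offset=5 data="bl" -> buffer=fYTPsbl???
Fragment 3: offset=7 data="bka" -> buffer=fYTPsblbka

Answer: fYTPsblbka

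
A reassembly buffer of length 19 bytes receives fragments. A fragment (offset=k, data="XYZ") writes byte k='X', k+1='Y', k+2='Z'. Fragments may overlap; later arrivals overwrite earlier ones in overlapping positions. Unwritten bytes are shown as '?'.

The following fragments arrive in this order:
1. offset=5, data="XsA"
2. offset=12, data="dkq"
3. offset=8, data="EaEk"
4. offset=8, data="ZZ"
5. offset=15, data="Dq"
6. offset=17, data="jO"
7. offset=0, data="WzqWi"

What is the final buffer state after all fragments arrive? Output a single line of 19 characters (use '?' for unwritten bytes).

Answer: WzqWiXsAZZEkdkqDqjO

Derivation:
Fragment 1: offset=5 data="XsA" -> buffer=?????XsA???????????
Fragment 2: offset=12 data="dkq" -> buffer=?????XsA????dkq????
Fragment 3: offset=8 data="EaEk" -> buffer=?????XsAEaEkdkq????
Fragment 4: offset=8 data="ZZ" -> buffer=?????XsAZZEkdkq????
Fragment 5: offset=15 data="Dq" -> buffer=?????XsAZZEkdkqDq??
Fragment 6: offset=17 data="jO" -> buffer=?????XsAZZEkdkqDqjO
Fragment 7: offset=0 data="WzqWi" -> buffer=WzqWiXsAZZEkdkqDqjO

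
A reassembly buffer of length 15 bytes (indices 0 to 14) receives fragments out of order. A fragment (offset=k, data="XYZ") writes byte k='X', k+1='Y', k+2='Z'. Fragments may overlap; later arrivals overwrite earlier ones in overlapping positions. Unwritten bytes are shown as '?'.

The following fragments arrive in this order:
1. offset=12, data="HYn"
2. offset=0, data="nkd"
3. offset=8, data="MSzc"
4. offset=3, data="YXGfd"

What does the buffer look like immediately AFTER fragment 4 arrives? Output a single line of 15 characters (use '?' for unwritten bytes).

Answer: nkdYXGfdMSzcHYn

Derivation:
Fragment 1: offset=12 data="HYn" -> buffer=????????????HYn
Fragment 2: offset=0 data="nkd" -> buffer=nkd?????????HYn
Fragment 3: offset=8 data="MSzc" -> buffer=nkd?????MSzcHYn
Fragment 4: offset=3 data="YXGfd" -> buffer=nkdYXGfdMSzcHYn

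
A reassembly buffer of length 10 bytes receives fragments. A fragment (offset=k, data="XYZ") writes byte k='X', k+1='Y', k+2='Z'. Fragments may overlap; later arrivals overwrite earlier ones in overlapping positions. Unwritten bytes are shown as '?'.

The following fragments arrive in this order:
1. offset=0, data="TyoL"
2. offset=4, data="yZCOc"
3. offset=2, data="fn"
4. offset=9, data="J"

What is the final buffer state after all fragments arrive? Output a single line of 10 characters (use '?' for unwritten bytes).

Answer: TyfnyZCOcJ

Derivation:
Fragment 1: offset=0 data="TyoL" -> buffer=TyoL??????
Fragment 2: offset=4 data="yZCOc" -> buffer=TyoLyZCOc?
Fragment 3: offset=2 data="fn" -> buffer=TyfnyZCOc?
Fragment 4: offset=9 data="J" -> buffer=TyfnyZCOcJ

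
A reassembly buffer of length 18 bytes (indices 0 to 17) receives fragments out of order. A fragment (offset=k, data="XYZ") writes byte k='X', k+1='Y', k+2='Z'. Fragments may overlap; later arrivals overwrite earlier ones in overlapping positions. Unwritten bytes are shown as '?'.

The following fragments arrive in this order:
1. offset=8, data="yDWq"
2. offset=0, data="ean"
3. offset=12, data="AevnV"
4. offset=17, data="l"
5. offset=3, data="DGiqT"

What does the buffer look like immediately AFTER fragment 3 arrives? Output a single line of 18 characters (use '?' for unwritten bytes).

Fragment 1: offset=8 data="yDWq" -> buffer=????????yDWq??????
Fragment 2: offset=0 data="ean" -> buffer=ean?????yDWq??????
Fragment 3: offset=12 data="AevnV" -> buffer=ean?????yDWqAevnV?

Answer: ean?????yDWqAevnV?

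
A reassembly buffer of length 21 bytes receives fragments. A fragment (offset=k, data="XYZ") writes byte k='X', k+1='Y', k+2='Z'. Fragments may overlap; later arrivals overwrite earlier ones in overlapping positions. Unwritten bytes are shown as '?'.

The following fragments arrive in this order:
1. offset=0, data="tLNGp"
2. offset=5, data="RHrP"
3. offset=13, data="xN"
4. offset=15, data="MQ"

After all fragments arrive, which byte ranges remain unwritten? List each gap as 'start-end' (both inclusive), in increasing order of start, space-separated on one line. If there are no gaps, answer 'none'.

Fragment 1: offset=0 len=5
Fragment 2: offset=5 len=4
Fragment 3: offset=13 len=2
Fragment 4: offset=15 len=2
Gaps: 9-12 17-20

Answer: 9-12 17-20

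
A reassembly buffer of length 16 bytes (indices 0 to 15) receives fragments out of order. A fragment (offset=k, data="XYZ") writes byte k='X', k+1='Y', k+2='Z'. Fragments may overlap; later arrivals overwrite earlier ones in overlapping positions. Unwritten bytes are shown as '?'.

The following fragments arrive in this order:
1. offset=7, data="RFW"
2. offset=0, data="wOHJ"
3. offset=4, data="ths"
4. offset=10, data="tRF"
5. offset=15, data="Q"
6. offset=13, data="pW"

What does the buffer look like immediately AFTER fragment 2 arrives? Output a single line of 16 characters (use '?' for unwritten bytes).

Fragment 1: offset=7 data="RFW" -> buffer=???????RFW??????
Fragment 2: offset=0 data="wOHJ" -> buffer=wOHJ???RFW??????

Answer: wOHJ???RFW??????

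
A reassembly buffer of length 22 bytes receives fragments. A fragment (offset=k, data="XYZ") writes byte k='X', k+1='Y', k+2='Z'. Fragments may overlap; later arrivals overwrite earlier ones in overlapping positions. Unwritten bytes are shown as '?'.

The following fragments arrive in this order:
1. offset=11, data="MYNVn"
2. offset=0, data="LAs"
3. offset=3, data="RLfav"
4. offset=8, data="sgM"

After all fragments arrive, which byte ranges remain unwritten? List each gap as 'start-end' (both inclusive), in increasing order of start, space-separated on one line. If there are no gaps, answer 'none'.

Answer: 16-21

Derivation:
Fragment 1: offset=11 len=5
Fragment 2: offset=0 len=3
Fragment 3: offset=3 len=5
Fragment 4: offset=8 len=3
Gaps: 16-21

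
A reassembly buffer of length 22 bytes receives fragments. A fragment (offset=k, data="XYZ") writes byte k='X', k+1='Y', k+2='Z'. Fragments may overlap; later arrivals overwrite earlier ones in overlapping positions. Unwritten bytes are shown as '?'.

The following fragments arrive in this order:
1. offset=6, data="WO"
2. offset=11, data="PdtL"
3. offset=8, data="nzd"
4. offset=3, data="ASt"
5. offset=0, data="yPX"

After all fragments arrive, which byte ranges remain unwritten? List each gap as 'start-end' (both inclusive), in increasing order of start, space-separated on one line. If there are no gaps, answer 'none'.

Answer: 15-21

Derivation:
Fragment 1: offset=6 len=2
Fragment 2: offset=11 len=4
Fragment 3: offset=8 len=3
Fragment 4: offset=3 len=3
Fragment 5: offset=0 len=3
Gaps: 15-21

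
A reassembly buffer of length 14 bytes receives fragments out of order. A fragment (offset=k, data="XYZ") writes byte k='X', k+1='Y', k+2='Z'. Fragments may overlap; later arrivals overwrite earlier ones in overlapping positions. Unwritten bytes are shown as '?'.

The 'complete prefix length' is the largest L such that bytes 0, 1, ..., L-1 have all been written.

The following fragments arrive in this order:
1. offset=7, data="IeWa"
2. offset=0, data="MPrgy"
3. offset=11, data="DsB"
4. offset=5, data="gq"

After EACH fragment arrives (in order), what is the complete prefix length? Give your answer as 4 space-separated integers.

Answer: 0 5 5 14

Derivation:
Fragment 1: offset=7 data="IeWa" -> buffer=???????IeWa??? -> prefix_len=0
Fragment 2: offset=0 data="MPrgy" -> buffer=MPrgy??IeWa??? -> prefix_len=5
Fragment 3: offset=11 data="DsB" -> buffer=MPrgy??IeWaDsB -> prefix_len=5
Fragment 4: offset=5 data="gq" -> buffer=MPrgygqIeWaDsB -> prefix_len=14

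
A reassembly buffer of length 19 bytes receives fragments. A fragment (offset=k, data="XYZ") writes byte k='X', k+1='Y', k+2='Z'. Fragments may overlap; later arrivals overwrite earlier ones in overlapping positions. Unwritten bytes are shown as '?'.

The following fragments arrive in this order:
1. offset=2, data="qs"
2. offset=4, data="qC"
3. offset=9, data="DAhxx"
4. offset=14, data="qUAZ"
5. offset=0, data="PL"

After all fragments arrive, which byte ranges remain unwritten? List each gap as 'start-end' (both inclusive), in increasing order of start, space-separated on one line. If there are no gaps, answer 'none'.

Fragment 1: offset=2 len=2
Fragment 2: offset=4 len=2
Fragment 3: offset=9 len=5
Fragment 4: offset=14 len=4
Fragment 5: offset=0 len=2
Gaps: 6-8 18-18

Answer: 6-8 18-18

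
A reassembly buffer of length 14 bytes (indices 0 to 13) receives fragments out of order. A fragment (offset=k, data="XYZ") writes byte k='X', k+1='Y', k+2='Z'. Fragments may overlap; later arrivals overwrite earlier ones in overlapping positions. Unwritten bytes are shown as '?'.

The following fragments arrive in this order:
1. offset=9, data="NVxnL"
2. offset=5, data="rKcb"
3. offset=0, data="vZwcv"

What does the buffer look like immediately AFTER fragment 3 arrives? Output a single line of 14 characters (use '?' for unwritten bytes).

Answer: vZwcvrKcbNVxnL

Derivation:
Fragment 1: offset=9 data="NVxnL" -> buffer=?????????NVxnL
Fragment 2: offset=5 data="rKcb" -> buffer=?????rKcbNVxnL
Fragment 3: offset=0 data="vZwcv" -> buffer=vZwcvrKcbNVxnL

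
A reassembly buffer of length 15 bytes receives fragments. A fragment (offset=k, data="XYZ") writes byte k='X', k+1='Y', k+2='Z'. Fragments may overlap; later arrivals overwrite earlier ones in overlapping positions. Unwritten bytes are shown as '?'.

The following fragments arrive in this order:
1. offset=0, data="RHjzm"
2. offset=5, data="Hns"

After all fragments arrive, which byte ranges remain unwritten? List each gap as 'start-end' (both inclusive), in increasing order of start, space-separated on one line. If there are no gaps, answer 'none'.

Answer: 8-14

Derivation:
Fragment 1: offset=0 len=5
Fragment 2: offset=5 len=3
Gaps: 8-14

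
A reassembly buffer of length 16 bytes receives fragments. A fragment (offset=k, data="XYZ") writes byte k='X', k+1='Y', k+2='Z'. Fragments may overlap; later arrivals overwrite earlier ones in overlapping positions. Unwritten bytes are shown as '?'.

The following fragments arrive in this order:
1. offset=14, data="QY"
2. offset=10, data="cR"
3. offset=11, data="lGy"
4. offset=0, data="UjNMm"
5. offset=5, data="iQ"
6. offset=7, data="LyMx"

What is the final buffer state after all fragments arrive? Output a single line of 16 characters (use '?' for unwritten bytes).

Fragment 1: offset=14 data="QY" -> buffer=??????????????QY
Fragment 2: offset=10 data="cR" -> buffer=??????????cR??QY
Fragment 3: offset=11 data="lGy" -> buffer=??????????clGyQY
Fragment 4: offset=0 data="UjNMm" -> buffer=UjNMm?????clGyQY
Fragment 5: offset=5 data="iQ" -> buffer=UjNMmiQ???clGyQY
Fragment 6: offset=7 data="LyMx" -> buffer=UjNMmiQLyMxlGyQY

Answer: UjNMmiQLyMxlGyQY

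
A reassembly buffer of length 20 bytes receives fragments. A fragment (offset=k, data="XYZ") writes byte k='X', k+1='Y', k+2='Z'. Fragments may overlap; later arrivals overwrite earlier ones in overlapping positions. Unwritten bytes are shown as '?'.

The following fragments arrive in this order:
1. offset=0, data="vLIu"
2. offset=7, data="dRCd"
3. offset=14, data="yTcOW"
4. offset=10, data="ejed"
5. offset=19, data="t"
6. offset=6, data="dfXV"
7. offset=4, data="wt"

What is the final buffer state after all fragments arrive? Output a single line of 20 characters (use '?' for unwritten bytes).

Fragment 1: offset=0 data="vLIu" -> buffer=vLIu????????????????
Fragment 2: offset=7 data="dRCd" -> buffer=vLIu???dRCd?????????
Fragment 3: offset=14 data="yTcOW" -> buffer=vLIu???dRCd???yTcOW?
Fragment 4: offset=10 data="ejed" -> buffer=vLIu???dRCejedyTcOW?
Fragment 5: offset=19 data="t" -> buffer=vLIu???dRCejedyTcOWt
Fragment 6: offset=6 data="dfXV" -> buffer=vLIu??dfXVejedyTcOWt
Fragment 7: offset=4 data="wt" -> buffer=vLIuwtdfXVejedyTcOWt

Answer: vLIuwtdfXVejedyTcOWt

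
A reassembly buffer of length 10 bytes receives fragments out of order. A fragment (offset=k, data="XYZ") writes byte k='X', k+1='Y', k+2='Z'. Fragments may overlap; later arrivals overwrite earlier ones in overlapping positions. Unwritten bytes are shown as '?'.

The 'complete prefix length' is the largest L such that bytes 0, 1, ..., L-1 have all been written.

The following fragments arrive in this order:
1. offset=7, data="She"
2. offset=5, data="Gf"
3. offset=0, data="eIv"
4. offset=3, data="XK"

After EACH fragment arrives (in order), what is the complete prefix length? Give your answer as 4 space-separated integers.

Answer: 0 0 3 10

Derivation:
Fragment 1: offset=7 data="She" -> buffer=???????She -> prefix_len=0
Fragment 2: offset=5 data="Gf" -> buffer=?????GfShe -> prefix_len=0
Fragment 3: offset=0 data="eIv" -> buffer=eIv??GfShe -> prefix_len=3
Fragment 4: offset=3 data="XK" -> buffer=eIvXKGfShe -> prefix_len=10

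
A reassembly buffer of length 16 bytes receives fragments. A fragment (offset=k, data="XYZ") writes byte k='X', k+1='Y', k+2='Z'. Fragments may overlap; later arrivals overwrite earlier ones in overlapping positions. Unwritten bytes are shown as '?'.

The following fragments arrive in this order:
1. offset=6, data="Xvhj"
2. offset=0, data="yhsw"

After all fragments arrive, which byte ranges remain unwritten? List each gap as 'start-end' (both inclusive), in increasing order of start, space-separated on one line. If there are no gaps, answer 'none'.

Fragment 1: offset=6 len=4
Fragment 2: offset=0 len=4
Gaps: 4-5 10-15

Answer: 4-5 10-15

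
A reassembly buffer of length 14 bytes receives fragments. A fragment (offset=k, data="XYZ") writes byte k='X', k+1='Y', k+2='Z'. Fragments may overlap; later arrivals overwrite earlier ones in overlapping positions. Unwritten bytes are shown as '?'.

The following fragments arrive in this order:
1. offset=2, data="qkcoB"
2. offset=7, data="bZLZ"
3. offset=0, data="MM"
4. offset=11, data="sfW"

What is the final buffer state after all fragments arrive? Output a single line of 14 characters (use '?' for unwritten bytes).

Answer: MMqkcoBbZLZsfW

Derivation:
Fragment 1: offset=2 data="qkcoB" -> buffer=??qkcoB???????
Fragment 2: offset=7 data="bZLZ" -> buffer=??qkcoBbZLZ???
Fragment 3: offset=0 data="MM" -> buffer=MMqkcoBbZLZ???
Fragment 4: offset=11 data="sfW" -> buffer=MMqkcoBbZLZsfW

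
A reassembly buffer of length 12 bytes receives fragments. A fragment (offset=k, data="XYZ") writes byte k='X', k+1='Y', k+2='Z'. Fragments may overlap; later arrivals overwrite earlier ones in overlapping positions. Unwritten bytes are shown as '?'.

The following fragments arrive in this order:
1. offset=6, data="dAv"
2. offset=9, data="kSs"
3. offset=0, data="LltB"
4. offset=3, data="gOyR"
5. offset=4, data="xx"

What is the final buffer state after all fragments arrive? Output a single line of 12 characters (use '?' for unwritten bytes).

Answer: LltgxxRAvkSs

Derivation:
Fragment 1: offset=6 data="dAv" -> buffer=??????dAv???
Fragment 2: offset=9 data="kSs" -> buffer=??????dAvkSs
Fragment 3: offset=0 data="LltB" -> buffer=LltB??dAvkSs
Fragment 4: offset=3 data="gOyR" -> buffer=LltgOyRAvkSs
Fragment 5: offset=4 data="xx" -> buffer=LltgxxRAvkSs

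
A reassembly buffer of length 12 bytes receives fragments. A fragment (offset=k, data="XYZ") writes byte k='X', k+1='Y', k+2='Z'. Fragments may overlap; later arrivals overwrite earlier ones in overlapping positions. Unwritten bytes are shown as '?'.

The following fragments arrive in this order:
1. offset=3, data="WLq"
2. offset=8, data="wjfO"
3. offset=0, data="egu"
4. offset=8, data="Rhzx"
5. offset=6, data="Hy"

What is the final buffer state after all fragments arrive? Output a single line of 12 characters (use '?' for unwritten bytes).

Answer: eguWLqHyRhzx

Derivation:
Fragment 1: offset=3 data="WLq" -> buffer=???WLq??????
Fragment 2: offset=8 data="wjfO" -> buffer=???WLq??wjfO
Fragment 3: offset=0 data="egu" -> buffer=eguWLq??wjfO
Fragment 4: offset=8 data="Rhzx" -> buffer=eguWLq??Rhzx
Fragment 5: offset=6 data="Hy" -> buffer=eguWLqHyRhzx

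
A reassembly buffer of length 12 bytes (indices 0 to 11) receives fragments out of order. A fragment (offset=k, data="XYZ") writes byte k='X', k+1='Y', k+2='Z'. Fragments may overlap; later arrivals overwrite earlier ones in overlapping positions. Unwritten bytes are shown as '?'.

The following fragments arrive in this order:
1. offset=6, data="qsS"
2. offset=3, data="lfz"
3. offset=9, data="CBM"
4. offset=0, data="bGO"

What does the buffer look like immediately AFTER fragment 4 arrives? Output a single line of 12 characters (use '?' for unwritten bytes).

Answer: bGOlfzqsSCBM

Derivation:
Fragment 1: offset=6 data="qsS" -> buffer=??????qsS???
Fragment 2: offset=3 data="lfz" -> buffer=???lfzqsS???
Fragment 3: offset=9 data="CBM" -> buffer=???lfzqsSCBM
Fragment 4: offset=0 data="bGO" -> buffer=bGOlfzqsSCBM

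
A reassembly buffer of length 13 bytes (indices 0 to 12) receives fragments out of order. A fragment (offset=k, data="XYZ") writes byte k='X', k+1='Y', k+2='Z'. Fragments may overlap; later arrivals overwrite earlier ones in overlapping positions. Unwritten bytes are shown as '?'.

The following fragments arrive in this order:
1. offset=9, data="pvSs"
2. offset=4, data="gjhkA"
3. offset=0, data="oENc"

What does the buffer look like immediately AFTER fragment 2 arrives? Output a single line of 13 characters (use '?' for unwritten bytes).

Fragment 1: offset=9 data="pvSs" -> buffer=?????????pvSs
Fragment 2: offset=4 data="gjhkA" -> buffer=????gjhkApvSs

Answer: ????gjhkApvSs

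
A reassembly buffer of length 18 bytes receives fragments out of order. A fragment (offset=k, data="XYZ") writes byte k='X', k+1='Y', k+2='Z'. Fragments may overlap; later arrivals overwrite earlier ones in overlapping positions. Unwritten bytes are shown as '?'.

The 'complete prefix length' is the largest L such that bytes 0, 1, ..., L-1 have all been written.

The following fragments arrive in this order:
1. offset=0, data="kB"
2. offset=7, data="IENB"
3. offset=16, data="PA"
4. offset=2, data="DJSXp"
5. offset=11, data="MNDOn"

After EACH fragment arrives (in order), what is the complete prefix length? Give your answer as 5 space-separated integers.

Fragment 1: offset=0 data="kB" -> buffer=kB???????????????? -> prefix_len=2
Fragment 2: offset=7 data="IENB" -> buffer=kB?????IENB??????? -> prefix_len=2
Fragment 3: offset=16 data="PA" -> buffer=kB?????IENB?????PA -> prefix_len=2
Fragment 4: offset=2 data="DJSXp" -> buffer=kBDJSXpIENB?????PA -> prefix_len=11
Fragment 5: offset=11 data="MNDOn" -> buffer=kBDJSXpIENBMNDOnPA -> prefix_len=18

Answer: 2 2 2 11 18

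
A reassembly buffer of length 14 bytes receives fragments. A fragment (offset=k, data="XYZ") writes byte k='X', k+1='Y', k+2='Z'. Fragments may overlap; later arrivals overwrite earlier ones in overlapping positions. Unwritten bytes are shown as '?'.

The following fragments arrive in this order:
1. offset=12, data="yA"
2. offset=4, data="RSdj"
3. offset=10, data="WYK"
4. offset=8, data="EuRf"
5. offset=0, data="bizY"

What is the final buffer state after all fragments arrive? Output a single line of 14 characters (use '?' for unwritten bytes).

Answer: bizYRSdjEuRfKA

Derivation:
Fragment 1: offset=12 data="yA" -> buffer=????????????yA
Fragment 2: offset=4 data="RSdj" -> buffer=????RSdj????yA
Fragment 3: offset=10 data="WYK" -> buffer=????RSdj??WYKA
Fragment 4: offset=8 data="EuRf" -> buffer=????RSdjEuRfKA
Fragment 5: offset=0 data="bizY" -> buffer=bizYRSdjEuRfKA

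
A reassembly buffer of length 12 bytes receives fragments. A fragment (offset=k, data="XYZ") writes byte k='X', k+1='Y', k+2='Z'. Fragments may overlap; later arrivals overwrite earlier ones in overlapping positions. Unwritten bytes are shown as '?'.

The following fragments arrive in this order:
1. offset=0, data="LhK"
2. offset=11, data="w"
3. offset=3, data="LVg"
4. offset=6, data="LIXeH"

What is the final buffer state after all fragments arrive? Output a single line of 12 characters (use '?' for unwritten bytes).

Fragment 1: offset=0 data="LhK" -> buffer=LhK?????????
Fragment 2: offset=11 data="w" -> buffer=LhK????????w
Fragment 3: offset=3 data="LVg" -> buffer=LhKLVg?????w
Fragment 4: offset=6 data="LIXeH" -> buffer=LhKLVgLIXeHw

Answer: LhKLVgLIXeHw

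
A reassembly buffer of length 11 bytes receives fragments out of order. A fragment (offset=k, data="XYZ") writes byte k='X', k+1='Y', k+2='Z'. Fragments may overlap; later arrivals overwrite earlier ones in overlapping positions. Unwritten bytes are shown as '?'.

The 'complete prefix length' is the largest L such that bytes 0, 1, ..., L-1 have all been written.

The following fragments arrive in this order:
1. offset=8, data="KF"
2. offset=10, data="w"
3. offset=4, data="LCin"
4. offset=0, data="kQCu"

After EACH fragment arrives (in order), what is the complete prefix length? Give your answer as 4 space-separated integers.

Answer: 0 0 0 11

Derivation:
Fragment 1: offset=8 data="KF" -> buffer=????????KF? -> prefix_len=0
Fragment 2: offset=10 data="w" -> buffer=????????KFw -> prefix_len=0
Fragment 3: offset=4 data="LCin" -> buffer=????LCinKFw -> prefix_len=0
Fragment 4: offset=0 data="kQCu" -> buffer=kQCuLCinKFw -> prefix_len=11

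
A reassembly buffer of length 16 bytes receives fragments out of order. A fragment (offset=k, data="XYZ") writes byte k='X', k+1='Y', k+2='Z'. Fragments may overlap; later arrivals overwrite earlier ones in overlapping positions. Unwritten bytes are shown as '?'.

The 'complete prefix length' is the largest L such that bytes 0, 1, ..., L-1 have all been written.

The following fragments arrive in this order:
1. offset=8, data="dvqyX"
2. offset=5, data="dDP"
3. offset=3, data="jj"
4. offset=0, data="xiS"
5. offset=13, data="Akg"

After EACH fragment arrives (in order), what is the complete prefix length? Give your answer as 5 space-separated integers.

Answer: 0 0 0 13 16

Derivation:
Fragment 1: offset=8 data="dvqyX" -> buffer=????????dvqyX??? -> prefix_len=0
Fragment 2: offset=5 data="dDP" -> buffer=?????dDPdvqyX??? -> prefix_len=0
Fragment 3: offset=3 data="jj" -> buffer=???jjdDPdvqyX??? -> prefix_len=0
Fragment 4: offset=0 data="xiS" -> buffer=xiSjjdDPdvqyX??? -> prefix_len=13
Fragment 5: offset=13 data="Akg" -> buffer=xiSjjdDPdvqyXAkg -> prefix_len=16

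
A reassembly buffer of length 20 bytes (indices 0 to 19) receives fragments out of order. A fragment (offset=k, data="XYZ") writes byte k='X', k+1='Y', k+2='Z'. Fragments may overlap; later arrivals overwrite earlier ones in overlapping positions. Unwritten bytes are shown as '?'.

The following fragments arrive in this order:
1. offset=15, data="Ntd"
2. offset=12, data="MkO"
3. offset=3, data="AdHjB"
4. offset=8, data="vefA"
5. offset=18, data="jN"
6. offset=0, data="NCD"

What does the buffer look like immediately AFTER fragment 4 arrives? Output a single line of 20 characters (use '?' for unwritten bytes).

Answer: ???AdHjBvefAMkONtd??

Derivation:
Fragment 1: offset=15 data="Ntd" -> buffer=???????????????Ntd??
Fragment 2: offset=12 data="MkO" -> buffer=????????????MkONtd??
Fragment 3: offset=3 data="AdHjB" -> buffer=???AdHjB????MkONtd??
Fragment 4: offset=8 data="vefA" -> buffer=???AdHjBvefAMkONtd??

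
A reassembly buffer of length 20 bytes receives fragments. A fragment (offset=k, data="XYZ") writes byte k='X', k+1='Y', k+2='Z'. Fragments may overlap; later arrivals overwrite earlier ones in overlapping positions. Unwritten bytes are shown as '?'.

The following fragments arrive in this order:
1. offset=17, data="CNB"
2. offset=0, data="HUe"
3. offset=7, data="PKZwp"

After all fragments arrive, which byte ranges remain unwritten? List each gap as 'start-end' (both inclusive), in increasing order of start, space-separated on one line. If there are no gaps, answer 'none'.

Fragment 1: offset=17 len=3
Fragment 2: offset=0 len=3
Fragment 3: offset=7 len=5
Gaps: 3-6 12-16

Answer: 3-6 12-16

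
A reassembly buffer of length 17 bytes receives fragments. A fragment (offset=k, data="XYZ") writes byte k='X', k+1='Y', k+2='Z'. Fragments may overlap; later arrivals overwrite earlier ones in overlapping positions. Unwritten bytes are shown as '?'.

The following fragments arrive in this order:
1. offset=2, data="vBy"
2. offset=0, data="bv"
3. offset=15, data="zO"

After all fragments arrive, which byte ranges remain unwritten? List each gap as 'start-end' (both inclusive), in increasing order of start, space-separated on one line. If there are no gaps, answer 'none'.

Fragment 1: offset=2 len=3
Fragment 2: offset=0 len=2
Fragment 3: offset=15 len=2
Gaps: 5-14

Answer: 5-14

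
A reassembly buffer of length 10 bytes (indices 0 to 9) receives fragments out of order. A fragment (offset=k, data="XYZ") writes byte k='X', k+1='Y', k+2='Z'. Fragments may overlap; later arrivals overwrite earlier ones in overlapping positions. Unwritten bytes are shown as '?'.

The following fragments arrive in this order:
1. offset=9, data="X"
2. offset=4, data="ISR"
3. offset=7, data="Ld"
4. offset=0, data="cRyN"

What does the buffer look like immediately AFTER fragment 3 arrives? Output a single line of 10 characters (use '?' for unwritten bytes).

Answer: ????ISRLdX

Derivation:
Fragment 1: offset=9 data="X" -> buffer=?????????X
Fragment 2: offset=4 data="ISR" -> buffer=????ISR??X
Fragment 3: offset=7 data="Ld" -> buffer=????ISRLdX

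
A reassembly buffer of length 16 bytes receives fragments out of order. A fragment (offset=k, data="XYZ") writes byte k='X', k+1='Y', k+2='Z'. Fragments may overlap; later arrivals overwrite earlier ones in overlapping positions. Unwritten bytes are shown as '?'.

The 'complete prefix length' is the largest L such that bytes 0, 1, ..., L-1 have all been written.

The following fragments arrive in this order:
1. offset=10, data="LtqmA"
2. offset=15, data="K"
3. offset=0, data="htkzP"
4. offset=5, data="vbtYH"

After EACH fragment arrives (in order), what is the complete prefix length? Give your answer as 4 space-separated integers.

Fragment 1: offset=10 data="LtqmA" -> buffer=??????????LtqmA? -> prefix_len=0
Fragment 2: offset=15 data="K" -> buffer=??????????LtqmAK -> prefix_len=0
Fragment 3: offset=0 data="htkzP" -> buffer=htkzP?????LtqmAK -> prefix_len=5
Fragment 4: offset=5 data="vbtYH" -> buffer=htkzPvbtYHLtqmAK -> prefix_len=16

Answer: 0 0 5 16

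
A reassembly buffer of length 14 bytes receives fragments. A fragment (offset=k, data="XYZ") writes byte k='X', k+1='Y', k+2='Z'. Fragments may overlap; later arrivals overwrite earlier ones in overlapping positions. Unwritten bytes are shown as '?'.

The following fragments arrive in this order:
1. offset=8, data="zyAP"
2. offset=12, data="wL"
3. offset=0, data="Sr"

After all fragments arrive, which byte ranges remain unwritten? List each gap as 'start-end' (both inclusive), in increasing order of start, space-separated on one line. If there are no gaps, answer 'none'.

Answer: 2-7

Derivation:
Fragment 1: offset=8 len=4
Fragment 2: offset=12 len=2
Fragment 3: offset=0 len=2
Gaps: 2-7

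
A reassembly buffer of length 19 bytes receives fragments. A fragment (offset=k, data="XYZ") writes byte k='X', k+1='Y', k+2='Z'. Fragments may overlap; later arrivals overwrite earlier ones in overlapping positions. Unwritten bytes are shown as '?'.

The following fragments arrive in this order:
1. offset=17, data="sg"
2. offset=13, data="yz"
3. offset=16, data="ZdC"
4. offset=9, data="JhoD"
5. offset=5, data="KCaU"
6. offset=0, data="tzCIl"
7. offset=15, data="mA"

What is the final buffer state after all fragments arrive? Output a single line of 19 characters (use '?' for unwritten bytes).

Answer: tzCIlKCaUJhoDyzmAdC

Derivation:
Fragment 1: offset=17 data="sg" -> buffer=?????????????????sg
Fragment 2: offset=13 data="yz" -> buffer=?????????????yz??sg
Fragment 3: offset=16 data="ZdC" -> buffer=?????????????yz?ZdC
Fragment 4: offset=9 data="JhoD" -> buffer=?????????JhoDyz?ZdC
Fragment 5: offset=5 data="KCaU" -> buffer=?????KCaUJhoDyz?ZdC
Fragment 6: offset=0 data="tzCIl" -> buffer=tzCIlKCaUJhoDyz?ZdC
Fragment 7: offset=15 data="mA" -> buffer=tzCIlKCaUJhoDyzmAdC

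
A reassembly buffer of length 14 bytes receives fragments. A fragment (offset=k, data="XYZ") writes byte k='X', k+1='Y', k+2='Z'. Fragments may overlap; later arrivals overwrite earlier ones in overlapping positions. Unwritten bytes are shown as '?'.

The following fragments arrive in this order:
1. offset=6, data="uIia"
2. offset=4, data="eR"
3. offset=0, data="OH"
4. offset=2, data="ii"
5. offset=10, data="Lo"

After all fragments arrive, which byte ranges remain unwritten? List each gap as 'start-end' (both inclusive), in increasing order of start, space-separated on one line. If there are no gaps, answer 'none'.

Answer: 12-13

Derivation:
Fragment 1: offset=6 len=4
Fragment 2: offset=4 len=2
Fragment 3: offset=0 len=2
Fragment 4: offset=2 len=2
Fragment 5: offset=10 len=2
Gaps: 12-13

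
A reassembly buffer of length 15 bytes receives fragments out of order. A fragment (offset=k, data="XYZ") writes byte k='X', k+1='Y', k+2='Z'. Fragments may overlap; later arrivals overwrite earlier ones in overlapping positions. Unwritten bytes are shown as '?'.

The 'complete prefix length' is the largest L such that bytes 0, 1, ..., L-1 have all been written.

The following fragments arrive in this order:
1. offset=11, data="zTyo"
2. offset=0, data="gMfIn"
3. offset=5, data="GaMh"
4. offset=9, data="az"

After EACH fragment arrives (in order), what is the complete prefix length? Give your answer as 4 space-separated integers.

Fragment 1: offset=11 data="zTyo" -> buffer=???????????zTyo -> prefix_len=0
Fragment 2: offset=0 data="gMfIn" -> buffer=gMfIn??????zTyo -> prefix_len=5
Fragment 3: offset=5 data="GaMh" -> buffer=gMfInGaMh??zTyo -> prefix_len=9
Fragment 4: offset=9 data="az" -> buffer=gMfInGaMhazzTyo -> prefix_len=15

Answer: 0 5 9 15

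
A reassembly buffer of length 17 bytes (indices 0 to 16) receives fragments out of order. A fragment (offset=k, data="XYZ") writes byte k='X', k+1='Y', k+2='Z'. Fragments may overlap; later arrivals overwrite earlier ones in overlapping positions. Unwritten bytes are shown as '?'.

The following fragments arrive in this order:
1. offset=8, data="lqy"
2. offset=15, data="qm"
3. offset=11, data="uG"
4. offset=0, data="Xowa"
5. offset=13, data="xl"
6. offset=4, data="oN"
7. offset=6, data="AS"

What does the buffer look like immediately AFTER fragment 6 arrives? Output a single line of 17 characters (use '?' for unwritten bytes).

Fragment 1: offset=8 data="lqy" -> buffer=????????lqy??????
Fragment 2: offset=15 data="qm" -> buffer=????????lqy????qm
Fragment 3: offset=11 data="uG" -> buffer=????????lqyuG??qm
Fragment 4: offset=0 data="Xowa" -> buffer=Xowa????lqyuG??qm
Fragment 5: offset=13 data="xl" -> buffer=Xowa????lqyuGxlqm
Fragment 6: offset=4 data="oN" -> buffer=XowaoN??lqyuGxlqm

Answer: XowaoN??lqyuGxlqm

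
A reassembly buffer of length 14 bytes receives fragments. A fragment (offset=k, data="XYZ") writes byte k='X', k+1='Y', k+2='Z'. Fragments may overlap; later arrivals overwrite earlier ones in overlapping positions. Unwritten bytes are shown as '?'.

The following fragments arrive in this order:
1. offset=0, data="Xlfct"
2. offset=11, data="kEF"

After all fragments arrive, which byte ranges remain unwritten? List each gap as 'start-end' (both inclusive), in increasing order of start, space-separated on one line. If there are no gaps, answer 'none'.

Fragment 1: offset=0 len=5
Fragment 2: offset=11 len=3
Gaps: 5-10

Answer: 5-10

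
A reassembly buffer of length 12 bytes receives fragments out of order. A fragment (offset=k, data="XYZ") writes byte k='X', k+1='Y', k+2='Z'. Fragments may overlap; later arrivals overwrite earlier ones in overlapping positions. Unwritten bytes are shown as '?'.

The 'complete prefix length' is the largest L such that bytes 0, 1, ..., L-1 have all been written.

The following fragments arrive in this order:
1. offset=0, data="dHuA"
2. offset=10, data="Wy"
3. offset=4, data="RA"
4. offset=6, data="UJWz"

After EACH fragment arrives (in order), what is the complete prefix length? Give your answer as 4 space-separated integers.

Fragment 1: offset=0 data="dHuA" -> buffer=dHuA???????? -> prefix_len=4
Fragment 2: offset=10 data="Wy" -> buffer=dHuA??????Wy -> prefix_len=4
Fragment 3: offset=4 data="RA" -> buffer=dHuARA????Wy -> prefix_len=6
Fragment 4: offset=6 data="UJWz" -> buffer=dHuARAUJWzWy -> prefix_len=12

Answer: 4 4 6 12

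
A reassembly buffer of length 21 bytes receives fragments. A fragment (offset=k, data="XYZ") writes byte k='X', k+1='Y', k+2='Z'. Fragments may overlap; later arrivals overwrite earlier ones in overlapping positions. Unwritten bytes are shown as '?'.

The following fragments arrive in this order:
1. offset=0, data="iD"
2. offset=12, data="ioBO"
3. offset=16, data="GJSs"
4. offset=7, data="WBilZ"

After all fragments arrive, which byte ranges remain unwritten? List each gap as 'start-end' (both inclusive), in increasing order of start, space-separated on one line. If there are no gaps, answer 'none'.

Answer: 2-6 20-20

Derivation:
Fragment 1: offset=0 len=2
Fragment 2: offset=12 len=4
Fragment 3: offset=16 len=4
Fragment 4: offset=7 len=5
Gaps: 2-6 20-20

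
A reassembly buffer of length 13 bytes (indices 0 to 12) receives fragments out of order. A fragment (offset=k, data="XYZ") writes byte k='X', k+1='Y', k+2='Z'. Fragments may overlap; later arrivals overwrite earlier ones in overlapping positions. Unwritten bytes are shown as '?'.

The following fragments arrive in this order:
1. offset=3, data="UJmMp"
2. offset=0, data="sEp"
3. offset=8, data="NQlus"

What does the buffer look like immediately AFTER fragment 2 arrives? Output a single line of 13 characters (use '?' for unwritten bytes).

Answer: sEpUJmMp?????

Derivation:
Fragment 1: offset=3 data="UJmMp" -> buffer=???UJmMp?????
Fragment 2: offset=0 data="sEp" -> buffer=sEpUJmMp?????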